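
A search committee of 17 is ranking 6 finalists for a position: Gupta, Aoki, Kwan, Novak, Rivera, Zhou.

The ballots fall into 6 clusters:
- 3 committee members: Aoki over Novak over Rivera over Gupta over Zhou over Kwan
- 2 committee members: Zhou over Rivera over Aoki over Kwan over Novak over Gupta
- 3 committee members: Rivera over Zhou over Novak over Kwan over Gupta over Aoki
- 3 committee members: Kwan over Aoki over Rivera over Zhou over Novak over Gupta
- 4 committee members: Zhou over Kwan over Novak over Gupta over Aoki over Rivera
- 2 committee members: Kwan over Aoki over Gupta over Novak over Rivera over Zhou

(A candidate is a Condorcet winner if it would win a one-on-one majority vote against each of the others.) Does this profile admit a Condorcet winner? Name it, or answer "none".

Head-to-head results (17 committee members):
Gupta vs Aoki: Gupta is ranked higher on 3+4 = 7 ballots, Aoki on 10. Aoki wins 10–7.
Gupta vs Kwan: 3 for Gupta, 14 for Kwan — Kwan by 14–3.
Gupta vs Novak: Novak, 15–2.
Gupta vs Rivera: 6 to 11, Rivera.
Gupta vs Zhou: 5 to 12, Zhou.
Aoki vs Kwan: Kwan, 12–5.
Aoki–Novak: Aoki 10–7.
Aoki vs Rivera: 3+3+4+2 = 12 for Aoki, 5 for Rivera — Aoki by 12–5.
Aoki–Zhou: Zhou 9–8.
Kwan vs Novak: Kwan preferred on 2+3+4+2 = 11 ballots; Kwan wins 11–6.
Kwan vs Rivera: 3+4+2 = 9 for Kwan, 8 for Rivera — Kwan by 9–8.
Kwan vs Zhou: 5 to 12, Zhou.
Novak vs Rivera: 3+4+2 = 9 for Novak, 8 for Rivera — Novak by 9–8.
Novak–Zhou: Zhou 12–5.
Rivera vs Zhou: Rivera is ranked higher on 3+3+3+2 = 11 ballots, Zhou on 6. Rivera wins 11–6.
No candidate is unbeaten: Gupta loses to Aoki; Aoki loses to Kwan; Kwan loses to Zhou; Novak loses to Aoki; Rivera loses to Aoki; Zhou loses to Rivera. In particular Aoki beats Rivera beats Zhou beats Aoki is a majority cycle — no Condorcet winner exists.

none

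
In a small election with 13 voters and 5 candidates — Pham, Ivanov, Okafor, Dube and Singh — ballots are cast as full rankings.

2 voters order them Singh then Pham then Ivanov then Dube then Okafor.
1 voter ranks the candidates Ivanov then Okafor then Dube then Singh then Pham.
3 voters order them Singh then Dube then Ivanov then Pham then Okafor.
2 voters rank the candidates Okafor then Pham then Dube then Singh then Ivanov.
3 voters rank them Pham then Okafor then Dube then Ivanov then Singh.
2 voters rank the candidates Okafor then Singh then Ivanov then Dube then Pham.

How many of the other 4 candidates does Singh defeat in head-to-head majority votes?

3

Singh against each rival (13 voters):
Singh vs Pham: Singh, 8–5.
Singh vs Ivanov: Singh is ranked higher on 2+3+2+2 = 9 ballots, Ivanov on 4. Singh wins 9–4.
Singh vs Okafor: 5 to 8, Okafor.
Singh vs Dube: 2+3+2 = 7 for Singh, 6 for Dube — Singh by 7–6.
Singh beats Pham, Ivanov, Dube; loses to Okafor — 3 pairwise wins.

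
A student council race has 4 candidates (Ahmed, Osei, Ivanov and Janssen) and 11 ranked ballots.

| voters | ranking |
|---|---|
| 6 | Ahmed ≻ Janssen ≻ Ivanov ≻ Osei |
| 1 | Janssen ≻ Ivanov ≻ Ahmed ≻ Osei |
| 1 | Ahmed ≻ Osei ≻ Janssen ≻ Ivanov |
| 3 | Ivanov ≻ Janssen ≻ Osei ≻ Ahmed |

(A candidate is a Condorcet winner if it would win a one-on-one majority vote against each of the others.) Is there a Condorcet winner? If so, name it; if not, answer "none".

Ahmed

Head-to-head results (11 voters):
Ahmed vs Osei: 8 to 3, Ahmed.
Ahmed vs Ivanov: Ahmed preferred on 6+1 = 7 ballots; Ahmed wins 7–4.
Ahmed vs Janssen: 7 to 4, Ahmed.
Osei vs Ivanov: Osei is ranked higher on 1 ballot, Ivanov on 10. Ivanov wins 10–1.
Osei vs Janssen: 1 to 10, Janssen.
Ivanov vs Janssen: Ivanov is ranked higher on 3 ballots, Janssen on 8. Janssen wins 8–3.
Only Ahmed has no losses; Ahmed is the Condorcet winner.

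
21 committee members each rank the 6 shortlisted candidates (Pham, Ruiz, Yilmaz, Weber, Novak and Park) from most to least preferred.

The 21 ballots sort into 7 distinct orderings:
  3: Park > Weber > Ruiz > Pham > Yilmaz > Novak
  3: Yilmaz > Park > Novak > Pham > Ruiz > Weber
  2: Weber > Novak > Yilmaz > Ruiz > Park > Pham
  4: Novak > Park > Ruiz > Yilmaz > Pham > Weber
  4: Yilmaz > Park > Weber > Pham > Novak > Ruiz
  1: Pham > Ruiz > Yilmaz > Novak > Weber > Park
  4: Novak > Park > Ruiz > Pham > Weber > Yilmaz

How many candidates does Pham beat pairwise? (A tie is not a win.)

1

Pham against each rival (21 committee members):
Pham vs Ruiz: Ruiz, 13–8.
Pham vs Yilmaz: Yilmaz wins 13–8.
Pham–Weber: Pham 12–9.
Pham vs Novak: Novak wins 13–8.
Pham vs Park: Pham is ranked higher on 1 ballot, Park on 20. Park wins 20–1.
Pham beats Weber; loses to Ruiz, Yilmaz, Novak, Park — 1 pairwise win.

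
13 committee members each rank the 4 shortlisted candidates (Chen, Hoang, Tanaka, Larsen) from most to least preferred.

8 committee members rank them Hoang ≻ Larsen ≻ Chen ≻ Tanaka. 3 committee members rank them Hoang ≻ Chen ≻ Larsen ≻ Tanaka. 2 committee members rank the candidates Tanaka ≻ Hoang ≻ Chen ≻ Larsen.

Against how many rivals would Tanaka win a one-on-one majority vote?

Tanaka against each rival (13 committee members):
Tanaka vs Chen: Tanaka preferred on 2 ballots; Chen wins 11–2.
Tanaka–Hoang: Hoang 11–2.
Tanaka vs Larsen: Tanaka is ranked higher on 2 ballots, Larsen on 11. Larsen wins 11–2.
Tanaka beats no one; loses to Chen, Hoang, Larsen — 0 pairwise wins.

0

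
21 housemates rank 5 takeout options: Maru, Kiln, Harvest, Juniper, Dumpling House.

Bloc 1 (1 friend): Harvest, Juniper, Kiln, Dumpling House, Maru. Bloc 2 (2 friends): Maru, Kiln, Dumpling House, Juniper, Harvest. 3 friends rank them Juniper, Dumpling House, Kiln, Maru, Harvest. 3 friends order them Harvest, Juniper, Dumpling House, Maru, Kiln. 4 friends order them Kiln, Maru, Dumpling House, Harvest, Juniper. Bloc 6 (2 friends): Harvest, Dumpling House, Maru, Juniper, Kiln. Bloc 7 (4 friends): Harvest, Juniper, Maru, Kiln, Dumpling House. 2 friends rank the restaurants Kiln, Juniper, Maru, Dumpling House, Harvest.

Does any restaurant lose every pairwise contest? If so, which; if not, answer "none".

none

Head-to-head results (21 friends):
Maru vs Kiln: 2+3+2+4 = 11 for Maru, 10 for Kiln — Maru by 11–10.
Maru–Harvest: Maru 11–10.
Maru–Juniper: Juniper 13–8.
Maru–Dumpling House: Maru 12–9.
Kiln vs Harvest: Kiln preferred on 2+3+4+2 = 11 ballots; Kiln wins 11–10.
Kiln vs Juniper: Kiln preferred on 2+4+2 = 8 ballots; Juniper wins 13–8.
Kiln vs Dumpling House: 1+2+4+4+2 = 13 for Kiln, 8 for Dumpling House — Kiln by 13–8.
Harvest vs Juniper: Harvest wins 14–7.
Harvest–Dumpling House: Dumpling House 11–10.
Juniper vs Dumpling House: 1+3+3+4+2 = 13 for Juniper, 8 for Dumpling House — Juniper by 13–8.
Every restaurant wins at least one matchup (Maru beats Kiln; Kiln beats Harvest; Harvest beats Juniper; Juniper beats Maru; Dumpling House beats Harvest), so there is no Condorcet loser.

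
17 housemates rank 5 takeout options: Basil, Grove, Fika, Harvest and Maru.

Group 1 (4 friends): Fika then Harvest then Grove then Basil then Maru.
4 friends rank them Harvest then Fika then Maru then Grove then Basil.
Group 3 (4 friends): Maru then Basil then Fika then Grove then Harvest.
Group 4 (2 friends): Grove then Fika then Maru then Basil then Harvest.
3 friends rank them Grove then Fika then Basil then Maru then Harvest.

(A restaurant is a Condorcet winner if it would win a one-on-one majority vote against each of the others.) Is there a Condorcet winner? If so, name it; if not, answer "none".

Fika

Pairwise majorities:
Basil vs Grove: Grove, 13–4.
Basil vs Fika: Basil is ranked higher on 4 ballots, Fika on 13. Fika wins 13–4.
Basil vs Harvest: Basil, 9–8.
Basil vs Maru: Maru, 10–7.
Grove vs Fika: Fika, 12–5.
Grove vs Harvest: 4+2+3 = 9 for Grove, 8 for Harvest — Grove by 9–8.
Grove vs Maru: Grove, 9–8.
Fika vs Harvest: Fika wins 13–4.
Fika vs Maru: Fika is ranked higher on 4+4+2+3 = 13 ballots, Maru on 4. Fika wins 13–4.
Harvest vs Maru: 4+4 = 8 for Harvest, 9 for Maru — Maru by 9–8.
Fika wins every pairwise contest, so Fika is the Condorcet winner.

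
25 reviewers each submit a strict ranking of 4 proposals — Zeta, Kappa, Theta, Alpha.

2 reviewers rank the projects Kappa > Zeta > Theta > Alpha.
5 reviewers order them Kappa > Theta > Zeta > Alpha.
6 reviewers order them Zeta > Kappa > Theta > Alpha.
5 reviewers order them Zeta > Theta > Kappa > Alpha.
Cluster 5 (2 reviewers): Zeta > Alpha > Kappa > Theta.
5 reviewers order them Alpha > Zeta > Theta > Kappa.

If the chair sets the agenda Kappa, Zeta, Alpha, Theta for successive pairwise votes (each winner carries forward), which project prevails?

Round 1: Kappa vs Zeta — 7–18, Zeta advances.
Round 2: Zeta vs Alpha — 20–5, Zeta advances.
Round 3: Zeta vs Theta — 20–5, Zeta advances.
Zeta survives the agenda.

Zeta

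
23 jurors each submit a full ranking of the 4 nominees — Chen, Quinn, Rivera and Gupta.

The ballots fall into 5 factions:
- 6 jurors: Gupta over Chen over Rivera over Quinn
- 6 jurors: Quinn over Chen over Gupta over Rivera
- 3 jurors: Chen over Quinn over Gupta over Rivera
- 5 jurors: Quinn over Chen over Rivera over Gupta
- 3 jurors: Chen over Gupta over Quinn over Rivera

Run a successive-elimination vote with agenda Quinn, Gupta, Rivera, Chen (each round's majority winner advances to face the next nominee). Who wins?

Round 1: Quinn vs Gupta — 14–9, Quinn advances.
Round 2: Quinn vs Rivera — 17–6, Quinn advances.
Round 3: Quinn vs Chen — 11–12, Chen advances.
Chen survives the agenda.

Chen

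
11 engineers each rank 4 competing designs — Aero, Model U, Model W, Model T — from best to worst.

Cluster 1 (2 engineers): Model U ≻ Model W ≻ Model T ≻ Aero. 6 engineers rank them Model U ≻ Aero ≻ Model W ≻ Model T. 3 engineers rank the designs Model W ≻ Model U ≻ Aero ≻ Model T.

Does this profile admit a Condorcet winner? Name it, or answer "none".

Head-to-head results (11 engineers):
Aero vs Model U: Model U, 11–0.
Aero vs Model W: Aero wins 6–5.
Aero vs Model T: Aero, 9–2.
Model U vs Model W: Model U wins 8–3.
Model U vs Model T: Model U wins 11–0.
Model W vs Model T: Model W wins 11–0.
Model U defeats every rival head-to-head and is the Condorcet winner.

Model U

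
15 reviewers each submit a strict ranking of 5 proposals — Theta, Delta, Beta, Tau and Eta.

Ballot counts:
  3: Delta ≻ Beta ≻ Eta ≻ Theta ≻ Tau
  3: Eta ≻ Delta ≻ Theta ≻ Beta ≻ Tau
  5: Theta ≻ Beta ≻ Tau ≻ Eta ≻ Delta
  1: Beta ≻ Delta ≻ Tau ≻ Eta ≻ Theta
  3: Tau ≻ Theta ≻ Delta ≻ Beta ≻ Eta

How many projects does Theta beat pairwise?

4

Theta against each rival (15 reviewers):
Theta–Delta: Theta 8–7.
Theta–Beta: Theta 11–4.
Theta vs Tau: Theta, 11–4.
Theta–Eta: Theta 8–7.
Theta beats Delta, Beta, Tau, Eta — 4 pairwise wins.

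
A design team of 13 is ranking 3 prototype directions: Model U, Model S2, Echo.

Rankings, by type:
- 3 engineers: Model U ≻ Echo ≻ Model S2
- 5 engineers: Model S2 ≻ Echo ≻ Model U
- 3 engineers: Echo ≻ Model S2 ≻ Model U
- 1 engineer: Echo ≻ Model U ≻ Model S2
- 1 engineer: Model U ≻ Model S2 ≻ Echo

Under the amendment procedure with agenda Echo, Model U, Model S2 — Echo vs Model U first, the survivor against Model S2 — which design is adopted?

Echo

Round 1: Echo vs Model U — 9–4, Echo advances.
Round 2: Echo vs Model S2 — 7–6, Echo advances.
The agenda winner is Echo.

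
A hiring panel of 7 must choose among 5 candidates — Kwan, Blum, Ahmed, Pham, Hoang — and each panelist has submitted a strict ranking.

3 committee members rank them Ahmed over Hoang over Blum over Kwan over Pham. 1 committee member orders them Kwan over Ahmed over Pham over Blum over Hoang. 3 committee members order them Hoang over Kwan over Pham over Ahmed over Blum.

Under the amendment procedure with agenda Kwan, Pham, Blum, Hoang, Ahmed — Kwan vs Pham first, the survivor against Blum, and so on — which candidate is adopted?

Round 1: Kwan vs Pham — 7–0, Kwan advances.
Round 2: Kwan vs Blum — 4–3, Kwan advances.
Round 3: Kwan vs Hoang — 1–6, Hoang advances.
Round 4: Hoang vs Ahmed — 3–4, Ahmed advances.
The agenda winner is Ahmed.

Ahmed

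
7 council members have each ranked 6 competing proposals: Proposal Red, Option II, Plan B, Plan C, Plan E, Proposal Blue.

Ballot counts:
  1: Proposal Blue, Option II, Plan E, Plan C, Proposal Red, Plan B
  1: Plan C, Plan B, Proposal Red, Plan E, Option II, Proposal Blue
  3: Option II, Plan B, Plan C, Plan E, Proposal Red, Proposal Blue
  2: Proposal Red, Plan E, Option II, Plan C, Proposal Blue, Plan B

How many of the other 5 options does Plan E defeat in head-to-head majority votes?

Plan E against each rival (7 council members):
Plan E vs Proposal Red: 4 to 3, Plan E.
Plan E vs Option II: Plan E preferred on 1+2 = 3 ballots; Option II wins 4–3.
Plan E–Plan B: Plan B 4–3.
Plan E vs Plan C: Plan C wins 4–3.
Plan E–Proposal Blue: Plan E 6–1.
Plan E beats Proposal Red, Proposal Blue; loses to Option II, Plan B, Plan C — 2 pairwise wins.

2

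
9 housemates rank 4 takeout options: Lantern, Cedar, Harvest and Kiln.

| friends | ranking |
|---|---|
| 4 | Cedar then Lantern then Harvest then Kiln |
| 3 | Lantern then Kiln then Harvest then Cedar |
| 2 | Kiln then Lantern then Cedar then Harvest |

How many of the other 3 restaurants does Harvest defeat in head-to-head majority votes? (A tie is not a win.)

0

Harvest against each rival (9 friends):
Harvest vs Lantern: 0 for Harvest, 9 for Lantern — Lantern by 9–0.
Harvest–Cedar: Cedar 6–3.
Harvest vs Kiln: 4 to 5, Kiln.
Harvest beats no one; loses to Lantern, Cedar, Kiln — 0 pairwise wins.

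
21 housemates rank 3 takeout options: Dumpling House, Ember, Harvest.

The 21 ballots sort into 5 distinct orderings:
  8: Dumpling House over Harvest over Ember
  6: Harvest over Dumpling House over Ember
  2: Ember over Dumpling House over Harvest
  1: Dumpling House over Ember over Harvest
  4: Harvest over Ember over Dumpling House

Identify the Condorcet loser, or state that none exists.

Pairwise majorities:
Dumpling House–Ember: Dumpling House 15–6.
Dumpling House vs Harvest: Dumpling House preferred on 8+2+1 = 11 ballots; Dumpling House wins 11–10.
Ember vs Harvest: Ember is ranked higher on 2+1 = 3 ballots, Harvest on 18. Harvest wins 18–3.
Ember is beaten in every head-to-head and is the Condorcet loser.

Ember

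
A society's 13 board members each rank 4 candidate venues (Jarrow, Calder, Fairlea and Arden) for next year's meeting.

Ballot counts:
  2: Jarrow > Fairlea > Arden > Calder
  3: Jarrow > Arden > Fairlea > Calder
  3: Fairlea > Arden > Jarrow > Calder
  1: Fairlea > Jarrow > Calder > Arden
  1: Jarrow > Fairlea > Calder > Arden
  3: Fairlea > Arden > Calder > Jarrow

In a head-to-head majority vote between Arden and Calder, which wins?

Arden

Ballots ranking Arden above Calder: 2 + 3 + 3 + 3 = 11.
Ballots ranking Calder above Arden: 13 − 11 = 2.
Arden wins the head-to-head 11–2.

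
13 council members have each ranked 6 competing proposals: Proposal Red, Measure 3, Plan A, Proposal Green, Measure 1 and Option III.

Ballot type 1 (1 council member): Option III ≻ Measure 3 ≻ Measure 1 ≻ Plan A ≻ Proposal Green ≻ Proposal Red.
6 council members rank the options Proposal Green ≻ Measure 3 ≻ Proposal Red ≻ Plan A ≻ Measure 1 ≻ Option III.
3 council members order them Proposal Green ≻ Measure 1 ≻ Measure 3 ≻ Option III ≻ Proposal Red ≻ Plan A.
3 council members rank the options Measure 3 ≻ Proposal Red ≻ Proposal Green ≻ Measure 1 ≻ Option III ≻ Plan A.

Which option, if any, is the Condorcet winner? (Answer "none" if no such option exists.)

Head-to-head results (13 council members):
Proposal Red vs Measure 3: 0 for Proposal Red, 13 for Measure 3 — Measure 3 by 13–0.
Proposal Red vs Plan A: 12 to 1, Proposal Red.
Proposal Red vs Proposal Green: 3 to 10, Proposal Green.
Proposal Red vs Measure 1: 6+3 = 9 for Proposal Red, 4 for Measure 1 — Proposal Red by 9–4.
Proposal Red vs Option III: Proposal Red is ranked higher on 6+3 = 9 ballots, Option III on 4. Proposal Red wins 9–4.
Measure 3 vs Plan A: 13 to 0, Measure 3.
Measure 3 vs Proposal Green: Measure 3 is ranked higher on 1+3 = 4 ballots, Proposal Green on 9. Proposal Green wins 9–4.
Measure 3 vs Measure 1: 10 to 3, Measure 3.
Measure 3 vs Option III: 12 to 1, Measure 3.
Plan A vs Proposal Green: 1 for Plan A, 12 for Proposal Green — Proposal Green by 12–1.
Plan A vs Measure 1: Plan A preferred on 6 ballots; Measure 1 wins 7–6.
Plan A vs Option III: Plan A is ranked higher on 6 ballots, Option III on 7. Option III wins 7–6.
Proposal Green vs Measure 1: Proposal Green preferred on 6+3+3 = 12 ballots; Proposal Green wins 12–1.
Proposal Green vs Option III: Proposal Green is ranked higher on 6+3+3 = 12 ballots, Option III on 1. Proposal Green wins 12–1.
Measure 1 vs Option III: Measure 1 preferred on 6+3+3 = 12 ballots; Measure 1 wins 12–1.
Proposal Green wins every pairwise contest, so Proposal Green is the Condorcet winner.

Proposal Green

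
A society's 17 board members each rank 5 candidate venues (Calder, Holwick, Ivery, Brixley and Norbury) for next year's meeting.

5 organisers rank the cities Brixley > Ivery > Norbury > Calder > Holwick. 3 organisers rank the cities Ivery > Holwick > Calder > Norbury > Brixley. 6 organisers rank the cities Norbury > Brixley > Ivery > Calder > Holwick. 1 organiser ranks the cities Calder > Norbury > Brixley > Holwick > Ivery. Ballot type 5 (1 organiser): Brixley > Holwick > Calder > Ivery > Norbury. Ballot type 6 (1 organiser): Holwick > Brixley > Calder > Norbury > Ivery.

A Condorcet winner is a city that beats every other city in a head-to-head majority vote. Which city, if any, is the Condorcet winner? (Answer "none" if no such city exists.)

none

Pairwise majorities:
Calder vs Holwick: 5+6+1 = 12 for Calder, 5 for Holwick — Calder by 12–5.
Calder vs Ivery: Calder is ranked higher on 1+1+1 = 3 ballots, Ivery on 14. Ivery wins 14–3.
Calder vs Brixley: 4 to 13, Brixley.
Calder vs Norbury: Calder is ranked higher on 3+1+1+1 = 6 ballots, Norbury on 11. Norbury wins 11–6.
Holwick vs Ivery: 1+1+1 = 3 for Holwick, 14 for Ivery — Ivery by 14–3.
Holwick vs Brixley: 4 to 13, Brixley.
Holwick vs Norbury: 3+1+1 = 5 for Holwick, 12 for Norbury — Norbury by 12–5.
Ivery vs Brixley: Ivery preferred on 3 ballots; Brixley wins 14–3.
Ivery vs Norbury: Ivery preferred on 5+3+1 = 9 ballots; Ivery wins 9–8.
Brixley vs Norbury: 5+1+1 = 7 for Brixley, 10 for Norbury — Norbury by 10–7.
Each city drops at least one matchup (Calder loses to Ivery; Holwick loses to Calder; Ivery loses to Brixley; Brixley loses to Norbury; Norbury loses to Ivery); the cycle Ivery → Norbury → Brixley → Ivery rules out a Condorcet winner.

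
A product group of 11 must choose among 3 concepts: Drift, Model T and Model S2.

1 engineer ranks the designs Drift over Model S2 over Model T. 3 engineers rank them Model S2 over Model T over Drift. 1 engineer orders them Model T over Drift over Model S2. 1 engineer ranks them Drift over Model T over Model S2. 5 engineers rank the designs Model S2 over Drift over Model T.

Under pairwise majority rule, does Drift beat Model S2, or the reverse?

Ballots ranking Drift above Model S2: 1 + 1 + 1 = 3.
Ballots ranking Model S2 above Drift: 11 − 3 = 8.
Model S2 wins the head-to-head 8–3.

Model S2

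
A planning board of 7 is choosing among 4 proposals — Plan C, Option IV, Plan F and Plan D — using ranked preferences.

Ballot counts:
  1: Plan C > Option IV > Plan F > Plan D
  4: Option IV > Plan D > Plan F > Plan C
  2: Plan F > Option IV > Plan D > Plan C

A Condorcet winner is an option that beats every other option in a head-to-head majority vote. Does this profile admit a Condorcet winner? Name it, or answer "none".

Pairwise majorities:
Plan C vs Option IV: Option IV wins 6–1.
Plan C vs Plan F: Plan F, 6–1.
Plan C–Plan D: Plan D 6–1.
Option IV vs Plan F: Option IV, 5–2.
Option IV vs Plan D: Option IV wins 7–0.
Plan F vs Plan D: Plan D wins 4–3.
Option IV defeats every rival head-to-head and is the Condorcet winner.

Option IV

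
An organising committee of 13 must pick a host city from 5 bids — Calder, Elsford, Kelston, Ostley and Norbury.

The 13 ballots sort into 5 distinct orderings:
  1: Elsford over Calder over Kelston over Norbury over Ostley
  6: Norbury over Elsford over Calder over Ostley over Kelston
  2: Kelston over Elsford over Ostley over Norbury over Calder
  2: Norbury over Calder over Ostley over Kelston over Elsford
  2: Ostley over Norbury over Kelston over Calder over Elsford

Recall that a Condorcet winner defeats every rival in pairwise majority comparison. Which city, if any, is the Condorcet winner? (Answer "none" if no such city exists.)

Head-to-head results (13 organisers):
Calder vs Elsford: Calder preferred on 2+2 = 4 ballots; Elsford wins 9–4.
Calder vs Kelston: Calder is ranked higher on 1+6+2 = 9 ballots, Kelston on 4. Calder wins 9–4.
Calder vs Ostley: Calder is ranked higher on 1+6+2 = 9 ballots, Ostley on 4. Calder wins 9–4.
Calder vs Norbury: Calder preferred on 1 ballot; Norbury wins 12–1.
Elsford vs Kelston: Elsford is ranked higher on 1+6 = 7 ballots, Kelston on 6. Elsford wins 7–6.
Elsford vs Ostley: Elsford is ranked higher on 1+6+2 = 9 ballots, Ostley on 4. Elsford wins 9–4.
Elsford vs Norbury: 3 to 10, Norbury.
Kelston vs Ostley: Kelston preferred on 1+2 = 3 ballots; Ostley wins 10–3.
Kelston vs Norbury: Kelston preferred on 1+2 = 3 ballots; Norbury wins 10–3.
Ostley vs Norbury: 4 to 9, Norbury.
Norbury defeats every rival head-to-head and is the Condorcet winner.

Norbury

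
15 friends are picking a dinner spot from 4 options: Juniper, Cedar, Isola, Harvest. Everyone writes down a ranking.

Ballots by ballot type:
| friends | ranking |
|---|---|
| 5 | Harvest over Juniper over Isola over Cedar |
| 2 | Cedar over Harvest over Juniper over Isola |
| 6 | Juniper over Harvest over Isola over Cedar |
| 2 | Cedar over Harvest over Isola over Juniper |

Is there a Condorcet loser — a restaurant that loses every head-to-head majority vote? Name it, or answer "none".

Pairwise majorities:
Juniper vs Cedar: Juniper preferred on 5+6 = 11 ballots; Juniper wins 11–4.
Juniper vs Isola: Juniper preferred on 5+2+6 = 13 ballots; Juniper wins 13–2.
Juniper vs Harvest: Harvest, 9–6.
Cedar vs Isola: Isola wins 11–4.
Cedar vs Harvest: 2+2 = 4 for Cedar, 11 for Harvest — Harvest by 11–4.
Isola–Harvest: Harvest 15–0.
Cedar is beaten in every head-to-head and is the Condorcet loser.

Cedar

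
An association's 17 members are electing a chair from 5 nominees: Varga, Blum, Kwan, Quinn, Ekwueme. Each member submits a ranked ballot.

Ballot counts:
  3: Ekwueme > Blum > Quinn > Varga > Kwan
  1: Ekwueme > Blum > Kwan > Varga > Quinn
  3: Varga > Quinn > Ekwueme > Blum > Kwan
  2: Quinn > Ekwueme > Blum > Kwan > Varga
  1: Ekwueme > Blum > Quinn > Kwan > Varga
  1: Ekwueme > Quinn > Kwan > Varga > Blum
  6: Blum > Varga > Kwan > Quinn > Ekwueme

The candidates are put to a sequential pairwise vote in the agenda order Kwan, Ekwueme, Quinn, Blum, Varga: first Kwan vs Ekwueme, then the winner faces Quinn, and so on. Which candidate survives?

Round 1: Kwan vs Ekwueme — 6–11, Ekwueme advances.
Round 2: Ekwueme vs Quinn — 6–11, Quinn advances.
Round 3: Quinn vs Blum — 6–11, Blum advances.
Round 4: Blum vs Varga — 13–4, Blum advances.
The agenda winner is Blum.

Blum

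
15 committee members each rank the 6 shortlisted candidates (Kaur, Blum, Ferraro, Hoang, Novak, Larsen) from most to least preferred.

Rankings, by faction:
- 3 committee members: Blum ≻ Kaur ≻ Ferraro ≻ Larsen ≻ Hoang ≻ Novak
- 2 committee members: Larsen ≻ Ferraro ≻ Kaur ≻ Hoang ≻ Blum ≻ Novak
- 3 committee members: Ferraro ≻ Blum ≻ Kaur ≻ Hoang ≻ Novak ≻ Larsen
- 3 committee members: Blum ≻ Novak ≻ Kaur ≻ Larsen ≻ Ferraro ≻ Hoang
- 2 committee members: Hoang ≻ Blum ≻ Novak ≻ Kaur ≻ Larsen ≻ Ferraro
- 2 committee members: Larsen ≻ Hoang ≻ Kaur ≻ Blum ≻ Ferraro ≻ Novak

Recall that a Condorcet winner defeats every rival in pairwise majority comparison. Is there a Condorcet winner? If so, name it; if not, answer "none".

Check each pair by majority over 15 ballots:
Kaur vs Blum: Blum wins 11–4.
Kaur vs Ferraro: Kaur wins 10–5.
Kaur vs Hoang: Kaur, 11–4.
Kaur vs Novak: Kaur wins 10–5.
Kaur–Larsen: Kaur 11–4.
Blum vs Ferraro: Blum, 10–5.
Blum–Hoang: Blum 9–6.
Blum vs Novak: Blum wins 15–0.
Blum vs Larsen: Blum, 11–4.
Ferraro vs Hoang: Ferraro, 11–4.
Ferraro vs Novak: Ferraro, 10–5.
Ferraro–Larsen: Larsen 9–6.
Hoang vs Novak: Hoang, 12–3.
Hoang–Larsen: Larsen 10–5.
Novak vs Larsen: Novak, 8–7.
Blum wins every pairwise contest, so Blum is the Condorcet winner.

Blum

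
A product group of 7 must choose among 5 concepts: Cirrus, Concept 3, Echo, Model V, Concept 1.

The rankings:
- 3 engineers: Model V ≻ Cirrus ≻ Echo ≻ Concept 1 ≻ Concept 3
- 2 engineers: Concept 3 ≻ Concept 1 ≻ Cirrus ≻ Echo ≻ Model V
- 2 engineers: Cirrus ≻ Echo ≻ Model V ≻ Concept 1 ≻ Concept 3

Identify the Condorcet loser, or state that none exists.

Head-to-head results (7 engineers):
Cirrus vs Concept 3: Cirrus is ranked higher on 3+2 = 5 ballots, Concept 3 on 2. Cirrus wins 5–2.
Cirrus–Echo: Cirrus 7–0.
Cirrus–Model V: Cirrus 4–3.
Cirrus–Concept 1: Cirrus 5–2.
Concept 3–Echo: Echo 5–2.
Concept 3 vs Model V: Model V, 5–2.
Concept 3 vs Concept 1: Concept 3 preferred on 2 ballots; Concept 1 wins 5–2.
Echo vs Model V: Echo wins 4–3.
Echo–Concept 1: Echo 5–2.
Model V vs Concept 1: Model V wins 5–2.
Only Concept 3 has no wins; Concept 3 is the Condorcet loser.

Concept 3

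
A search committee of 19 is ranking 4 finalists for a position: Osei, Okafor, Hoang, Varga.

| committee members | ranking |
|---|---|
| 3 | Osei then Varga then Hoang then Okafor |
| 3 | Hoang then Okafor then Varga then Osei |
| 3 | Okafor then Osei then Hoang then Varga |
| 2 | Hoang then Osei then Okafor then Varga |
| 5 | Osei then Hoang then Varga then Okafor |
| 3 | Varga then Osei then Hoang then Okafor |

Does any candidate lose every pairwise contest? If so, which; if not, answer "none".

Pairwise majorities:
Osei vs Okafor: Osei, 13–6.
Osei vs Hoang: Osei wins 14–5.
Osei vs Varga: Osei wins 13–6.
Okafor–Hoang: Hoang 16–3.
Okafor vs Varga: Varga wins 11–8.
Hoang vs Varga: 3+3+2+5 = 13 for Hoang, 6 for Varga — Hoang by 13–6.
Okafor is beaten in every head-to-head and is the Condorcet loser.

Okafor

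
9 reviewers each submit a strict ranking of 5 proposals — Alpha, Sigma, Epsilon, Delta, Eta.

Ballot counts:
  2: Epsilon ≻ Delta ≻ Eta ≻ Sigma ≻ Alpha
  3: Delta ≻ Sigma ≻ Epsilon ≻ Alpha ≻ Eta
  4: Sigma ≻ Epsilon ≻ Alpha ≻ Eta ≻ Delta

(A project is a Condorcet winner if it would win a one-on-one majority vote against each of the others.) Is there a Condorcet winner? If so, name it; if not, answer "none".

none

Check each pair by majority over 9 ballots:
Alpha vs Sigma: 0 for Alpha, 9 for Sigma — Sigma by 9–0.
Alpha vs Epsilon: 0 to 9, Epsilon.
Alpha vs Delta: 4 to 5, Delta.
Alpha vs Eta: 7 to 2, Alpha.
Sigma vs Epsilon: 3+4 = 7 for Sigma, 2 for Epsilon — Sigma by 7–2.
Sigma vs Delta: 4 for Sigma, 5 for Delta — Delta by 5–4.
Sigma vs Eta: Sigma is ranked higher on 3+4 = 7 ballots, Eta on 2. Sigma wins 7–2.
Epsilon vs Delta: 6 to 3, Epsilon.
Epsilon vs Eta: Epsilon preferred on 2+3+4 = 9 ballots; Epsilon wins 9–0.
Delta vs Eta: 5 to 4, Delta.
Every project loses at least once (Alpha loses to Sigma; Sigma loses to Delta; Epsilon loses to Sigma; Delta loses to Epsilon; Eta loses to Alpha). The majority relation contains the cycle Sigma → Epsilon → Delta → Sigma, so there is no Condorcet winner.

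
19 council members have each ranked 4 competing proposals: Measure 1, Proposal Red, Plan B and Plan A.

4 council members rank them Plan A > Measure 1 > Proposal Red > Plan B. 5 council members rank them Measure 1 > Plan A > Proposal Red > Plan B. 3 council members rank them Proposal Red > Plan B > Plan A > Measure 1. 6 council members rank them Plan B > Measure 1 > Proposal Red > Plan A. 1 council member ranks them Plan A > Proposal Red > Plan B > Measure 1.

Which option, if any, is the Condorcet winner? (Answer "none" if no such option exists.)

Check each pair by majority over 19 ballots:
Measure 1 vs Proposal Red: Measure 1, 15–4.
Measure 1 vs Plan B: Plan B, 10–9.
Measure 1–Plan A: Measure 1 11–8.
Proposal Red vs Plan B: Proposal Red wins 13–6.
Proposal Red vs Plan A: Plan A, 10–9.
Plan B–Plan A: Plan A 10–9.
No option is unbeaten: Measure 1 loses to Plan B; Proposal Red loses to Measure 1; Plan B loses to Proposal Red; Plan A loses to Measure 1. In particular Measure 1 > Proposal Red > Plan B > Measure 1 is a majority cycle — no Condorcet winner exists.

none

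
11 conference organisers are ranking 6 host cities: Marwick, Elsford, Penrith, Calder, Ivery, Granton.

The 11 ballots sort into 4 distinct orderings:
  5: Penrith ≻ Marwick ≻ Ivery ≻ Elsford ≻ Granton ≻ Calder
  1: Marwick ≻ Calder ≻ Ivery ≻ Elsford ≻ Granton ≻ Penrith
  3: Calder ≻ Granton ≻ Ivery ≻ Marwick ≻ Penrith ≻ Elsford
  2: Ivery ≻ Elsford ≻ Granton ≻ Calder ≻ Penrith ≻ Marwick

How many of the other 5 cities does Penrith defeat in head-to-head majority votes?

Penrith against each rival (11 organisers):
Penrith vs Marwick: Penrith wins 7–4.
Penrith vs Elsford: Penrith wins 8–3.
Penrith–Calder: Calder 6–5.
Penrith vs Ivery: Penrith preferred on 5 ballots; Ivery wins 6–5.
Penrith vs Granton: 5 for Penrith, 6 for Granton — Granton by 6–5.
Penrith beats Marwick, Elsford; loses to Calder, Ivery, Granton — 2 pairwise wins.

2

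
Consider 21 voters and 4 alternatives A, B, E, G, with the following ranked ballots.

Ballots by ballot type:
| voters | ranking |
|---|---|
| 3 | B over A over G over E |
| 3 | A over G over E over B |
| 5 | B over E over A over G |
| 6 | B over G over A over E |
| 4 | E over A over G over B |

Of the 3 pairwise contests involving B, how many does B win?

3

B against each rival (21 voters):
B vs A: B preferred on 3+5+6 = 14 ballots; B wins 14–7.
B vs E: B preferred on 3+5+6 = 14 ballots; B wins 14–7.
B vs G: B is ranked higher on 3+5+6 = 14 ballots, G on 7. B wins 14–7.
B beats A, E, G — 3 pairwise wins.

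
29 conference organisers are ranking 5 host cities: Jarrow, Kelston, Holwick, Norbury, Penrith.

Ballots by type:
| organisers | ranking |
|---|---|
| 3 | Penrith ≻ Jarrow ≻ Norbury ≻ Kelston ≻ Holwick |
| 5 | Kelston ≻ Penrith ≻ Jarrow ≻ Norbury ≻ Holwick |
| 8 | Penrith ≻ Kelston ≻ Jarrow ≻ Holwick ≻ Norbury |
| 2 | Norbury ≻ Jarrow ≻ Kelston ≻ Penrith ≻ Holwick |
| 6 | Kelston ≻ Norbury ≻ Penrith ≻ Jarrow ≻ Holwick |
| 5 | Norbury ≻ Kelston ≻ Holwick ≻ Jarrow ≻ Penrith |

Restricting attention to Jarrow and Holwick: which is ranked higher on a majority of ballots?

Ballots ranking Jarrow above Holwick: 3 + 5 + 8 + 2 + 6 = 24.
Ballots ranking Holwick above Jarrow: 29 − 24 = 5.
Jarrow wins the head-to-head 24–5.

Jarrow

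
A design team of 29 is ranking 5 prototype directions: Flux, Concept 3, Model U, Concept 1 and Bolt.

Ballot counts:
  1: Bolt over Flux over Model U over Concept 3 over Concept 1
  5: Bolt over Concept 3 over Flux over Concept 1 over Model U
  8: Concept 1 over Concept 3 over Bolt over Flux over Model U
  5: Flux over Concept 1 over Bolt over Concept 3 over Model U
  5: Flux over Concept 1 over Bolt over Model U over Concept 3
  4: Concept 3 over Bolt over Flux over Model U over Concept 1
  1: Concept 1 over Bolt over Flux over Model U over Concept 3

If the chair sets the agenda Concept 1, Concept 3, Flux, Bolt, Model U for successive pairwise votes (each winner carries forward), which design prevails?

Round 1: Concept 1 vs Concept 3 — 19–10, Concept 1 advances.
Round 2: Concept 1 vs Flux — 9–20, Flux advances.
Round 3: Flux vs Bolt — 10–19, Bolt advances.
Round 4: Bolt vs Model U — 29–0, Bolt advances.
Bolt survives the agenda.

Bolt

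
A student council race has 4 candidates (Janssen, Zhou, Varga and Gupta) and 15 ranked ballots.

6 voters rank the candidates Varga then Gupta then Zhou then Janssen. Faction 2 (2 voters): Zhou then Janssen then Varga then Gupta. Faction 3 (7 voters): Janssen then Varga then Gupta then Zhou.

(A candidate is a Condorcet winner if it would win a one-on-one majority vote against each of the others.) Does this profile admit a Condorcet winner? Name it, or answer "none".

none

Check each pair by majority over 15 ballots:
Janssen vs Zhou: Zhou, 8–7.
Janssen vs Varga: Janssen is ranked higher on 2+7 = 9 ballots, Varga on 6. Janssen wins 9–6.
Janssen–Gupta: Janssen 9–6.
Zhou vs Varga: Varga, 13–2.
Zhou vs Gupta: Zhou is ranked higher on 2 ballots, Gupta on 13. Gupta wins 13–2.
Varga vs Gupta: Varga preferred on 6+2+7 = 15 ballots; Varga wins 15–0.
Every candidate loses at least once (Janssen loses to Zhou; Zhou loses to Varga; Varga loses to Janssen; Gupta loses to Janssen). The majority relation contains the cycle Janssen > Varga > Zhou > Janssen, so there is no Condorcet winner.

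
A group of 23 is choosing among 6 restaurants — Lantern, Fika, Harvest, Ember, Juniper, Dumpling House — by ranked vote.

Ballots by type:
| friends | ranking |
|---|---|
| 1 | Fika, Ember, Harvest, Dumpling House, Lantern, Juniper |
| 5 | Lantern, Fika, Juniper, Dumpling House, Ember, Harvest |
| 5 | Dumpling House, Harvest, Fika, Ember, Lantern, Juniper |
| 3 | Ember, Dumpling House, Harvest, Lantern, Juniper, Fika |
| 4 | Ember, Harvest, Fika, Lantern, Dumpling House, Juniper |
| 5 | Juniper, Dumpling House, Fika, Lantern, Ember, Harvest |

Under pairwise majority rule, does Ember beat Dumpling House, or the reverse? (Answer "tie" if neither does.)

Dumpling House

Ballots ranking Ember above Dumpling House: 1 + 3 + 4 = 8.
Ballots ranking Dumpling House above Ember: 23 − 8 = 15.
Dumpling House wins the head-to-head 15–8.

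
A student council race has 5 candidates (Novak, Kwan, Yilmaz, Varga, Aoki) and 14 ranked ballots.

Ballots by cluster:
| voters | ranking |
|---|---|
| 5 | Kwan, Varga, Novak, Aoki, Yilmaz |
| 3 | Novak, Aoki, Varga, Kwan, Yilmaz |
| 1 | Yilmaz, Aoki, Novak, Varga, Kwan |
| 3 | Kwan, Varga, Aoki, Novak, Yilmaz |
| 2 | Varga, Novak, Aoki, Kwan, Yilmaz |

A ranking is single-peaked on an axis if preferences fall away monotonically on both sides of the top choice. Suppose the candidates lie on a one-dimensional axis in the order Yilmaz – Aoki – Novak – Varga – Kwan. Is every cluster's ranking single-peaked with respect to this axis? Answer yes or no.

Axis positions: Yilmaz=1, Aoki=2, Novak=3, Varga=4, Kwan=5.
Cluster 1 (peak Kwan at position 5): ranking walks positions 5-4-3-2-1, expanding outward from the peak — single-peaked.
Cluster 2 (peak Novak at position 3): ranking walks positions 3-2-4-5-1, expanding outward from the peak — single-peaked.
Cluster 3 (peak Yilmaz at position 1): ranking walks positions 1-2-3-4-5, expanding outward from the peak — single-peaked.
Cluster 4: ranking walks positions 5-4-2-3-1; Aoki is ranked above Novak even though Novak lies between Aoki and the peak Kwan on the axis — preferences dip and rise again. Not single-peaked.
Cluster 5 (peak Varga at position 4): ranking walks positions 4-3-2-5-1, expanding outward from the peak — single-peaked.
Cluster 4 violates single-peakedness, so the profile is not single-peaked on this axis.

no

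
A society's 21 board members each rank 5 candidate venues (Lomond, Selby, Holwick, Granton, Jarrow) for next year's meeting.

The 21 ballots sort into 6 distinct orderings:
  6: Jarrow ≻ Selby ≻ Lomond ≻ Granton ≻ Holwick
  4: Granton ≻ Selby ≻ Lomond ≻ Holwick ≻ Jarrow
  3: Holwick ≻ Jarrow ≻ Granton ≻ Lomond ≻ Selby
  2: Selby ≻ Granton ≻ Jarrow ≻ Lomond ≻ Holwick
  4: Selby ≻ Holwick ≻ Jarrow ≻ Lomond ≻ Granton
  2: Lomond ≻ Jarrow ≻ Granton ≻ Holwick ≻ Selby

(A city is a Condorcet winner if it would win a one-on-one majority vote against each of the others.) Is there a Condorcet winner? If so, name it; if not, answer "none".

Pairwise majorities:
Lomond vs Selby: Lomond is ranked higher on 3+2 = 5 ballots, Selby on 16. Selby wins 16–5.
Lomond vs Holwick: Lomond, 14–7.
Lomond–Granton: Lomond 12–9.
Lomond–Jarrow: Jarrow 15–6.
Selby vs Holwick: Selby, 16–5.
Selby vs Granton: 12 to 9, Selby.
Selby–Jarrow: Jarrow 11–10.
Holwick vs Granton: 7 to 14, Granton.
Holwick–Jarrow: Holwick 11–10.
Granton vs Jarrow: 4+2 = 6 for Granton, 15 for Jarrow — Jarrow by 15–6.
Each city drops at least one matchup (Lomond loses to Selby; Selby loses to Jarrow; Holwick loses to Lomond; Granton loses to Lomond; Jarrow loses to Holwick); the cycle Lomond → Holwick → Jarrow → Lomond rules out a Condorcet winner.

none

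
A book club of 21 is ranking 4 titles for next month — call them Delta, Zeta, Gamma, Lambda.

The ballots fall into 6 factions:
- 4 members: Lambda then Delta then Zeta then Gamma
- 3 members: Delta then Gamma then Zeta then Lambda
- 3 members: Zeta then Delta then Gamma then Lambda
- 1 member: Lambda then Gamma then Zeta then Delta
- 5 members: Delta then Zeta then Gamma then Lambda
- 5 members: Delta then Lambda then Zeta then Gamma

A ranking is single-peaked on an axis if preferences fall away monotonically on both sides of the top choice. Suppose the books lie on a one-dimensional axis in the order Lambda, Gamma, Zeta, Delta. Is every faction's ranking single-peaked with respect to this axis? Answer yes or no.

Axis positions: Lambda=1, Gamma=2, Zeta=3, Delta=4.
Faction 1: ranking walks positions 1-4-3-2; Delta is ranked above Gamma even though Gamma lies between Delta and the peak Lambda on the axis — preferences dip and rise again. Not single-peaked.
Faction 2: ranking walks positions 4-2-3-1; Gamma is ranked above Zeta even though Zeta lies between Gamma and the peak Delta on the axis — preferences dip and rise again. Not single-peaked.
Faction 3 (peak Zeta at position 3): ranking walks positions 3-4-2-1, expanding outward from the peak — single-peaked.
Faction 4 (peak Lambda at position 1): ranking walks positions 1-2-3-4, expanding outward from the peak — single-peaked.
Faction 5 (peak Delta at position 4): ranking walks positions 4-3-2-1, expanding outward from the peak — single-peaked.
Faction 6: ranking walks positions 4-1-3-2; Lambda is ranked above Zeta even though Zeta lies between Lambda and the peak Delta on the axis — preferences dip and rise again. Not single-peaked.
Faction 1 violates single-peakedness, so the profile is not single-peaked on this axis.

no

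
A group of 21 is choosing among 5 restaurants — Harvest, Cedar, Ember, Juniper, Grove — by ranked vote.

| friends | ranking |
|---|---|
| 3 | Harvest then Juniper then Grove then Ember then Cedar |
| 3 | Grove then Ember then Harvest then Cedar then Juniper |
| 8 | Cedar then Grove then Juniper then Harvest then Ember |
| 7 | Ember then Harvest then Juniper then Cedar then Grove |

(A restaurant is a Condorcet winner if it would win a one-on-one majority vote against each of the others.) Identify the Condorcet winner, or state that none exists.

none

Pairwise majorities:
Harvest vs Cedar: Harvest, 13–8.
Harvest–Ember: Harvest 11–10.
Harvest–Juniper: Harvest 13–8.
Harvest vs Grove: Grove wins 11–10.
Cedar vs Ember: Ember wins 13–8.
Cedar vs Juniper: Cedar wins 11–10.
Cedar vs Grove: Cedar wins 15–6.
Ember vs Juniper: Juniper wins 11–10.
Ember vs Grove: Grove wins 14–7.
Juniper vs Grove: Grove, 11–10.
Every restaurant loses at least once (Harvest loses to Grove; Cedar loses to Harvest; Ember loses to Harvest; Juniper loses to Harvest; Grove loses to Cedar). The majority relation contains the cycle Harvest beats Cedar beats Grove beats Harvest, so there is no Condorcet winner.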